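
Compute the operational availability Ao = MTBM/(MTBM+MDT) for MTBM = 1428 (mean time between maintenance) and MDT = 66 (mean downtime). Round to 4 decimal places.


MTBM = 1428
MDT = 66
MTBM + MDT = 1494
Ao = 1428 / 1494
Ao = 0.9558

0.9558


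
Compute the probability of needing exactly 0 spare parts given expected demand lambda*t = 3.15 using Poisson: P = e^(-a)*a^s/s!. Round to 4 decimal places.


a = 3.15, s = 0
e^(-a) = e^(-3.15) = 0.0429
a^s = 3.15^0 = 1.0
s! = 1
P = 0.0429 * 1.0 / 1
P = 0.0429

0.0429


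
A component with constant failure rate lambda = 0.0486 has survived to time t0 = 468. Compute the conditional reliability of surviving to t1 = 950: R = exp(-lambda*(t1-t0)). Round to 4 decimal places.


lambda = 0.0486
t0 = 468, t1 = 950
t1 - t0 = 482
lambda * (t1-t0) = 0.0486 * 482 = 23.4252
R = exp(-23.4252)
R = 0.0

0.0


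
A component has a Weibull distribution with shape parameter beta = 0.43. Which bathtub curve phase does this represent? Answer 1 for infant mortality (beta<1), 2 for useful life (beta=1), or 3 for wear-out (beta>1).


beta = 0.43
Compare beta to 1:
beta < 1 => infant mortality (phase 1)
beta = 1 => useful life (phase 2)
beta > 1 => wear-out (phase 3)
Since beta = 0.43, this is infant mortality (decreasing failure rate)
Phase = 1

1


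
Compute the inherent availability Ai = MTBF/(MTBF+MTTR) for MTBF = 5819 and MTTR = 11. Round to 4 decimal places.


MTBF = 5819
MTTR = 11
MTBF + MTTR = 5830
Ai = 5819 / 5830
Ai = 0.9981

0.9981


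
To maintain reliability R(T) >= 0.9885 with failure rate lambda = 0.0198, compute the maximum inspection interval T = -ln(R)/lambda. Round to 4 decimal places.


R_target = 0.9885
lambda = 0.0198
-ln(0.9885) = 0.0116
T = 0.0116 / 0.0198
T = 0.5842

0.5842


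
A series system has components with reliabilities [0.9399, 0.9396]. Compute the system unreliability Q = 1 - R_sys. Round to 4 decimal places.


Components: [0.9399, 0.9396]
After component 1: product = 0.9399
After component 2: product = 0.8831
R_sys = 0.8831
Q = 1 - 0.8831 = 0.1169

0.1169


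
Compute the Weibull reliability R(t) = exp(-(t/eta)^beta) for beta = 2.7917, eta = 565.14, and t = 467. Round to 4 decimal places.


beta = 2.7917, eta = 565.14, t = 467
t/eta = 467 / 565.14 = 0.8263
(t/eta)^beta = 0.8263^2.7917 = 0.5871
R(t) = exp(-0.5871)
R(t) = 0.5559

0.5559


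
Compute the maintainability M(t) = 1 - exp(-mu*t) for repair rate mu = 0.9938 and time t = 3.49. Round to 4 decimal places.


mu = 0.9938, t = 3.49
mu * t = 0.9938 * 3.49 = 3.4684
exp(-3.4684) = 0.0312
M(t) = 1 - 0.0312
M(t) = 0.9688

0.9688


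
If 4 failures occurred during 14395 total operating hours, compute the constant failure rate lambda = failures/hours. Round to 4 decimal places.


failures = 4
total_hours = 14395
lambda = 4 / 14395
lambda = 0.0003

0.0003


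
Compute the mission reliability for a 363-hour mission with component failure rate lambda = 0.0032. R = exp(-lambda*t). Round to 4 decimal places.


lambda = 0.0032
mission_time = 363
lambda * t = 0.0032 * 363 = 1.1616
R = exp(-1.1616)
R = 0.313

0.313


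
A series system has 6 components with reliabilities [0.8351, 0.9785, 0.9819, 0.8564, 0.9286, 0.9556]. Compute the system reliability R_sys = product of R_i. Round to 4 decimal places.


Components: [0.8351, 0.9785, 0.9819, 0.8564, 0.9286, 0.9556]
After component 1 (R=0.8351): product = 0.8351
After component 2 (R=0.9785): product = 0.8171
After component 3 (R=0.9819): product = 0.8024
After component 4 (R=0.8564): product = 0.6871
After component 5 (R=0.9286): product = 0.6381
After component 6 (R=0.9556): product = 0.6097
R_sys = 0.6097

0.6097


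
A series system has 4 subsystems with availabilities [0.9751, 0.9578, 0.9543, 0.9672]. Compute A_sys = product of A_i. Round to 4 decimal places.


Subsystems: [0.9751, 0.9578, 0.9543, 0.9672]
After subsystem 1 (A=0.9751): product = 0.9751
After subsystem 2 (A=0.9578): product = 0.934
After subsystem 3 (A=0.9543): product = 0.8913
After subsystem 4 (A=0.9672): product = 0.862
A_sys = 0.862

0.862


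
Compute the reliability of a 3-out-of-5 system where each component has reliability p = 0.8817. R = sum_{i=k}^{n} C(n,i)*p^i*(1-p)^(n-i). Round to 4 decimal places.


k = 3, n = 5, p = 0.8817
i=3: C(5,3)=10 * 0.8817^3 * 0.1183^2 = 0.0959
i=4: C(5,4)=5 * 0.8817^4 * 0.1183^1 = 0.3575
i=5: C(5,5)=1 * 0.8817^5 * 0.1183^0 = 0.5328
R = sum of terms = 0.9862

0.9862


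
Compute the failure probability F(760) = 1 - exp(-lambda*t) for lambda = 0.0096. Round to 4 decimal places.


lambda = 0.0096, t = 760
lambda * t = 7.296
exp(-7.296) = 0.0007
F(t) = 1 - 0.0007
F(t) = 0.9993

0.9993


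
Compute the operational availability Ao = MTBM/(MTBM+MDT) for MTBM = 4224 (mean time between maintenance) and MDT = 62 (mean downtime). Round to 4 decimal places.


MTBM = 4224
MDT = 62
MTBM + MDT = 4286
Ao = 4224 / 4286
Ao = 0.9855

0.9855


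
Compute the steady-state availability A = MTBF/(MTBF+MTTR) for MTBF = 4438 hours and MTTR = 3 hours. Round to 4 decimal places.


MTBF = 4438
MTTR = 3
MTBF + MTTR = 4441
A = 4438 / 4441
A = 0.9993

0.9993


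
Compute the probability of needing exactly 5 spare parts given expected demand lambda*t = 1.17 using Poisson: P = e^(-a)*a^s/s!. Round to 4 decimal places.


a = 1.17, s = 5
e^(-a) = e^(-1.17) = 0.3104
a^s = 1.17^5 = 2.1924
s! = 120
P = 0.3104 * 2.1924 / 120
P = 0.0057

0.0057


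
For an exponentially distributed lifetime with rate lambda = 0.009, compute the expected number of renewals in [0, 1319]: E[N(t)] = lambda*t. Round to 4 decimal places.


lambda = 0.009
t = 1319
E[N(t)] = lambda * t
E[N(t)] = 0.009 * 1319
E[N(t)] = 11.871

11.871


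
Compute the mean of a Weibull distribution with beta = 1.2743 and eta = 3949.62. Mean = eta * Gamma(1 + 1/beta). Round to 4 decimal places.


beta = 1.2743, eta = 3949.62
1/beta = 0.7847
1 + 1/beta = 1.7847
Gamma(1.7847) = 0.9274
Mean = 3949.62 * 0.9274
Mean = 3662.9686

3662.9686


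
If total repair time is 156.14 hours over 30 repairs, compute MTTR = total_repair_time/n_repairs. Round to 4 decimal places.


total_repair_time = 156.14
n_repairs = 30
MTTR = 156.14 / 30
MTTR = 5.2047

5.2047


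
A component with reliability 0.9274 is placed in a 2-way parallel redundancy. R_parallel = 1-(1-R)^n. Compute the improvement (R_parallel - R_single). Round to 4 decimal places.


R_single = 0.9274, n = 2
1 - R_single = 0.0726
(1 - R_single)^n = 0.0726^2 = 0.0053
R_parallel = 1 - 0.0053 = 0.9947
Improvement = 0.9947 - 0.9274
Improvement = 0.0673

0.0673


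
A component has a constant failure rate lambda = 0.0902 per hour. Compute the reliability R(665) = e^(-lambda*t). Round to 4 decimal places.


lambda = 0.0902
t = 665
lambda * t = 59.983
R(t) = e^(-59.983)
R(t) = 0.0

0.0


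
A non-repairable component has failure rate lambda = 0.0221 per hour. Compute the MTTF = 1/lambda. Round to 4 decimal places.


lambda = 0.0221
MTTF = 1 / 0.0221
MTTF = 45.2489

45.2489


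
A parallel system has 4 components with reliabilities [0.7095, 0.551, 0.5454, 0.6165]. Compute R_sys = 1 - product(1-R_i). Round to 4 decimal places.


Components: [0.7095, 0.551, 0.5454, 0.6165]
(1 - 0.7095) = 0.2905, running product = 0.2905
(1 - 0.551) = 0.449, running product = 0.1304
(1 - 0.5454) = 0.4546, running product = 0.0593
(1 - 0.6165) = 0.3835, running product = 0.0227
Product of (1-R_i) = 0.0227
R_sys = 1 - 0.0227 = 0.9773

0.9773


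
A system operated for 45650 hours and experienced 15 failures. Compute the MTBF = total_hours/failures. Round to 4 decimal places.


total_hours = 45650
failures = 15
MTBF = 45650 / 15
MTBF = 3043.3333

3043.3333


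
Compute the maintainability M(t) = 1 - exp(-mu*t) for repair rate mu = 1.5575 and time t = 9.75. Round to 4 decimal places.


mu = 1.5575, t = 9.75
mu * t = 1.5575 * 9.75 = 15.1856
exp(-15.1856) = 0.0
M(t) = 1 - 0.0
M(t) = 1.0

1.0


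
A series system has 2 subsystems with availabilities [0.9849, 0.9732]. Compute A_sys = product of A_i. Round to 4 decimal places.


Subsystems: [0.9849, 0.9732]
After subsystem 1 (A=0.9849): product = 0.9849
After subsystem 2 (A=0.9732): product = 0.9585
A_sys = 0.9585

0.9585


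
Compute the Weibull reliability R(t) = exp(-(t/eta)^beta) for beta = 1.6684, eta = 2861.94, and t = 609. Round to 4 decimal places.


beta = 1.6684, eta = 2861.94, t = 609
t/eta = 609 / 2861.94 = 0.2128
(t/eta)^beta = 0.2128^1.6684 = 0.0756
R(t) = exp(-0.0756)
R(t) = 0.9271

0.9271


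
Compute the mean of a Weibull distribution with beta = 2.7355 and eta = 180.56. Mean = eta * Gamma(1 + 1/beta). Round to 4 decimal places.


beta = 2.7355, eta = 180.56
1/beta = 0.3656
1 + 1/beta = 1.3656
Gamma(1.3656) = 0.8897
Mean = 180.56 * 0.8897
Mean = 160.6421

160.6421


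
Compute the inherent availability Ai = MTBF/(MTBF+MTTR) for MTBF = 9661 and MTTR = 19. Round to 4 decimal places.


MTBF = 9661
MTTR = 19
MTBF + MTTR = 9680
Ai = 9661 / 9680
Ai = 0.998

0.998


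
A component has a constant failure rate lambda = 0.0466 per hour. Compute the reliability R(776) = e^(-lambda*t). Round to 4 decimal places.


lambda = 0.0466
t = 776
lambda * t = 36.1616
R(t) = e^(-36.1616)
R(t) = 0.0

0.0


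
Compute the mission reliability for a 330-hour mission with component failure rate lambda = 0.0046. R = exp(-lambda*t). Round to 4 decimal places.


lambda = 0.0046
mission_time = 330
lambda * t = 0.0046 * 330 = 1.518
R = exp(-1.518)
R = 0.2191

0.2191


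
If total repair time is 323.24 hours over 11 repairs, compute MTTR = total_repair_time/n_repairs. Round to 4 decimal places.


total_repair_time = 323.24
n_repairs = 11
MTTR = 323.24 / 11
MTTR = 29.3855

29.3855


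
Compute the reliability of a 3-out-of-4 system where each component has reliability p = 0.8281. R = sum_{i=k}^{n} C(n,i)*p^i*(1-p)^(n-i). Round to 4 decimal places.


k = 3, n = 4, p = 0.8281
i=3: C(4,3)=4 * 0.8281^3 * 0.1719^1 = 0.3905
i=4: C(4,4)=1 * 0.8281^4 * 0.1719^0 = 0.4703
R = sum of terms = 0.8607

0.8607


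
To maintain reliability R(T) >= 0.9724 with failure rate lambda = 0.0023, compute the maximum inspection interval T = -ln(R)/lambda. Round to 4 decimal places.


R_target = 0.9724
lambda = 0.0023
-ln(0.9724) = 0.028
T = 0.028 / 0.0023
T = 12.1687

12.1687


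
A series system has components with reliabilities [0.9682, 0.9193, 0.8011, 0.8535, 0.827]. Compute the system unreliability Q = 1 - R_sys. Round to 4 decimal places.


Components: [0.9682, 0.9193, 0.8011, 0.8535, 0.827]
After component 1: product = 0.9682
After component 2: product = 0.8901
After component 3: product = 0.713
After component 4: product = 0.6086
After component 5: product = 0.5033
R_sys = 0.5033
Q = 1 - 0.5033 = 0.4967

0.4967


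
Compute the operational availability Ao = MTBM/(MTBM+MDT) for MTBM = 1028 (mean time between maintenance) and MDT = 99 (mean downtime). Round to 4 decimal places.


MTBM = 1028
MDT = 99
MTBM + MDT = 1127
Ao = 1028 / 1127
Ao = 0.9122

0.9122


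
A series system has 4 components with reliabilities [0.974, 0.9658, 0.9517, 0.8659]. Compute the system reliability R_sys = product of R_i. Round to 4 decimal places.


Components: [0.974, 0.9658, 0.9517, 0.8659]
After component 1 (R=0.974): product = 0.974
After component 2 (R=0.9658): product = 0.9407
After component 3 (R=0.9517): product = 0.8953
After component 4 (R=0.8659): product = 0.7752
R_sys = 0.7752

0.7752


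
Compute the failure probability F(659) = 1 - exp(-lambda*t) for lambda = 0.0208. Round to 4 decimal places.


lambda = 0.0208, t = 659
lambda * t = 13.7072
exp(-13.7072) = 0.0
F(t) = 1 - 0.0
F(t) = 1.0

1.0


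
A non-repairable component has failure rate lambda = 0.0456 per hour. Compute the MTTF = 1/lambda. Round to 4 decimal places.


lambda = 0.0456
MTTF = 1 / 0.0456
MTTF = 21.9298

21.9298


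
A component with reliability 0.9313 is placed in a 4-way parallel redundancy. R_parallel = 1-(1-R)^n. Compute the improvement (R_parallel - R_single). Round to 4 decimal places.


R_single = 0.9313, n = 4
1 - R_single = 0.0687
(1 - R_single)^n = 0.0687^4 = 0.0
R_parallel = 1 - 0.0 = 1.0
Improvement = 1.0 - 0.9313
Improvement = 0.0687

0.0687


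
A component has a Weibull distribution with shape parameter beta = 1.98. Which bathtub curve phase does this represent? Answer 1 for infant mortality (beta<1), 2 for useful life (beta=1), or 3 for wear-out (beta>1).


beta = 1.98
Compare beta to 1:
beta < 1 => infant mortality (phase 1)
beta = 1 => useful life (phase 2)
beta > 1 => wear-out (phase 3)
Since beta = 1.98, this is wear-out (increasing failure rate)
Phase = 3

3


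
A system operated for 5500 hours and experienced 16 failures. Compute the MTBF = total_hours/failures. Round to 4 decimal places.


total_hours = 5500
failures = 16
MTBF = 5500 / 16
MTBF = 343.75

343.75


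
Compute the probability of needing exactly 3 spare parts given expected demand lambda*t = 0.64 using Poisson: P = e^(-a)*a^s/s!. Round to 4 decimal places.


a = 0.64, s = 3
e^(-a) = e^(-0.64) = 0.5273
a^s = 0.64^3 = 0.2621
s! = 6
P = 0.5273 * 0.2621 / 6
P = 0.023

0.023


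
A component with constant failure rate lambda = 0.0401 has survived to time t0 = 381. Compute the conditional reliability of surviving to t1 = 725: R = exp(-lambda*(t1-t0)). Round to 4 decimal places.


lambda = 0.0401
t0 = 381, t1 = 725
t1 - t0 = 344
lambda * (t1-t0) = 0.0401 * 344 = 13.7944
R = exp(-13.7944)
R = 0.0

0.0


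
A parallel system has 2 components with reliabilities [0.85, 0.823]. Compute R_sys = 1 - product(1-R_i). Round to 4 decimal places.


Components: [0.85, 0.823]
(1 - 0.85) = 0.15, running product = 0.15
(1 - 0.823) = 0.177, running product = 0.0266
Product of (1-R_i) = 0.0266
R_sys = 1 - 0.0266 = 0.9735

0.9735


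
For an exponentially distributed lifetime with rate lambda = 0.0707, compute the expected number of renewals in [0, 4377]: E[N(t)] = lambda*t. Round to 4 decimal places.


lambda = 0.0707
t = 4377
E[N(t)] = lambda * t
E[N(t)] = 0.0707 * 4377
E[N(t)] = 309.4539

309.4539


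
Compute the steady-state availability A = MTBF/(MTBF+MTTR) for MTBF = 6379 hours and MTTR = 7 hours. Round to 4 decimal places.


MTBF = 6379
MTTR = 7
MTBF + MTTR = 6386
A = 6379 / 6386
A = 0.9989

0.9989


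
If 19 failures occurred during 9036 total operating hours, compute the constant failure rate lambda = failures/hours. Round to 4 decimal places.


failures = 19
total_hours = 9036
lambda = 19 / 9036
lambda = 0.0021

0.0021


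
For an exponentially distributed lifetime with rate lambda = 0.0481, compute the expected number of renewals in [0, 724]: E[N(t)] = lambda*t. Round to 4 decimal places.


lambda = 0.0481
t = 724
E[N(t)] = lambda * t
E[N(t)] = 0.0481 * 724
E[N(t)] = 34.8244

34.8244


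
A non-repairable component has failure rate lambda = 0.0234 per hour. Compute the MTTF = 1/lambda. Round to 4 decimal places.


lambda = 0.0234
MTTF = 1 / 0.0234
MTTF = 42.735

42.735


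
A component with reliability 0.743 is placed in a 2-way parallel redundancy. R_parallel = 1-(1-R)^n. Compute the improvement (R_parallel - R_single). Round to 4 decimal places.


R_single = 0.743, n = 2
1 - R_single = 0.257
(1 - R_single)^n = 0.257^2 = 0.066
R_parallel = 1 - 0.066 = 0.934
Improvement = 0.934 - 0.743
Improvement = 0.191

0.191


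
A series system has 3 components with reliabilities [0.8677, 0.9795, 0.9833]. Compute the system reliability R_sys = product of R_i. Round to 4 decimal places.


Components: [0.8677, 0.9795, 0.9833]
After component 1 (R=0.8677): product = 0.8677
After component 2 (R=0.9795): product = 0.8499
After component 3 (R=0.9833): product = 0.8357
R_sys = 0.8357

0.8357


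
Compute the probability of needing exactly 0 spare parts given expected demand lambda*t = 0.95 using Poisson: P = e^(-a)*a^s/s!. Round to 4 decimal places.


a = 0.95, s = 0
e^(-a) = e^(-0.95) = 0.3867
a^s = 0.95^0 = 1.0
s! = 1
P = 0.3867 * 1.0 / 1
P = 0.3867

0.3867


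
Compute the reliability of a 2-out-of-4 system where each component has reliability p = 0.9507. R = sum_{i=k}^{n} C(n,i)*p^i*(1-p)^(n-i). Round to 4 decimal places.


k = 2, n = 4, p = 0.9507
i=2: C(4,2)=6 * 0.9507^2 * 0.0493^2 = 0.0132
i=3: C(4,3)=4 * 0.9507^3 * 0.0493^1 = 0.1694
i=4: C(4,4)=1 * 0.9507^4 * 0.0493^0 = 0.8169
R = sum of terms = 0.9995

0.9995


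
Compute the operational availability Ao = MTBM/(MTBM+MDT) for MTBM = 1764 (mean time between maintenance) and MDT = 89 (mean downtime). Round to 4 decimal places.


MTBM = 1764
MDT = 89
MTBM + MDT = 1853
Ao = 1764 / 1853
Ao = 0.952

0.952


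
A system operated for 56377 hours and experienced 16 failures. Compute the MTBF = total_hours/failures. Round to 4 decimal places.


total_hours = 56377
failures = 16
MTBF = 56377 / 16
MTBF = 3523.5625

3523.5625


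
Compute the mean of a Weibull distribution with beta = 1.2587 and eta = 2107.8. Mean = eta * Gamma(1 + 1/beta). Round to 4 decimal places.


beta = 1.2587, eta = 2107.8
1/beta = 0.7945
1 + 1/beta = 1.7945
Gamma(1.7945) = 0.9299
Mean = 2107.8 * 0.9299
Mean = 1960.1016

1960.1016


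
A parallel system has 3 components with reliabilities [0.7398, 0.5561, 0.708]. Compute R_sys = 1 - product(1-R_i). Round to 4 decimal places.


Components: [0.7398, 0.5561, 0.708]
(1 - 0.7398) = 0.2602, running product = 0.2602
(1 - 0.5561) = 0.4439, running product = 0.1155
(1 - 0.708) = 0.292, running product = 0.0337
Product of (1-R_i) = 0.0337
R_sys = 1 - 0.0337 = 0.9663

0.9663


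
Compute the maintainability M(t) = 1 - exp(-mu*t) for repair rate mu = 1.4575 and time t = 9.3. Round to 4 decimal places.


mu = 1.4575, t = 9.3
mu * t = 1.4575 * 9.3 = 13.5548
exp(-13.5548) = 0.0
M(t) = 1 - 0.0
M(t) = 1.0

1.0


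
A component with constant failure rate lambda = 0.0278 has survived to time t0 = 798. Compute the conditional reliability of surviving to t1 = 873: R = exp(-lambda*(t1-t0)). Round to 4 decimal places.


lambda = 0.0278
t0 = 798, t1 = 873
t1 - t0 = 75
lambda * (t1-t0) = 0.0278 * 75 = 2.085
R = exp(-2.085)
R = 0.1243

0.1243


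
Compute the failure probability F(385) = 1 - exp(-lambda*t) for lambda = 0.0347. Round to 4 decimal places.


lambda = 0.0347, t = 385
lambda * t = 13.3595
exp(-13.3595) = 0.0
F(t) = 1 - 0.0
F(t) = 1.0

1.0


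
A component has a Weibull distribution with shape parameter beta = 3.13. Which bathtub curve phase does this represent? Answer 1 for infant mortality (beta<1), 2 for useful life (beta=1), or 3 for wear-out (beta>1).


beta = 3.13
Compare beta to 1:
beta < 1 => infant mortality (phase 1)
beta = 1 => useful life (phase 2)
beta > 1 => wear-out (phase 3)
Since beta = 3.13, this is wear-out (increasing failure rate)
Phase = 3

3


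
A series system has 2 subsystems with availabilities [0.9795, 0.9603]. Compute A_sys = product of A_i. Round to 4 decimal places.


Subsystems: [0.9795, 0.9603]
After subsystem 1 (A=0.9795): product = 0.9795
After subsystem 2 (A=0.9603): product = 0.9406
A_sys = 0.9406

0.9406


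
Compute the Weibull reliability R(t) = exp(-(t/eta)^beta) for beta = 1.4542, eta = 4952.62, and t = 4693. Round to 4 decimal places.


beta = 1.4542, eta = 4952.62, t = 4693
t/eta = 4693 / 4952.62 = 0.9476
(t/eta)^beta = 0.9476^1.4542 = 0.9247
R(t) = exp(-0.9247)
R(t) = 0.3967

0.3967


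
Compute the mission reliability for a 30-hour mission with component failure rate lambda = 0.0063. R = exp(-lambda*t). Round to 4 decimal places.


lambda = 0.0063
mission_time = 30
lambda * t = 0.0063 * 30 = 0.189
R = exp(-0.189)
R = 0.8278

0.8278


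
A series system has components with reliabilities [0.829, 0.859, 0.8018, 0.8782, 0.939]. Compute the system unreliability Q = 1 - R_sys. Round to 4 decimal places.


Components: [0.829, 0.859, 0.8018, 0.8782, 0.939]
After component 1: product = 0.829
After component 2: product = 0.7121
After component 3: product = 0.571
After component 4: product = 0.5014
After component 5: product = 0.4708
R_sys = 0.4708
Q = 1 - 0.4708 = 0.5292

0.5292


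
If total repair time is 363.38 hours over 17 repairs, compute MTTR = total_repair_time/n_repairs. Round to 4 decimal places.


total_repair_time = 363.38
n_repairs = 17
MTTR = 363.38 / 17
MTTR = 21.3753

21.3753


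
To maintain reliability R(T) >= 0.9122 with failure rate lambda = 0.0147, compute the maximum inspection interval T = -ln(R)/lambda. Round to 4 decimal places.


R_target = 0.9122
lambda = 0.0147
-ln(0.9122) = 0.0919
T = 0.0919 / 0.0147
T = 6.2514

6.2514


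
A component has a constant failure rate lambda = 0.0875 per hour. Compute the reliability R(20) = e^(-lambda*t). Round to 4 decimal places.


lambda = 0.0875
t = 20
lambda * t = 1.75
R(t) = e^(-1.75)
R(t) = 0.1738

0.1738


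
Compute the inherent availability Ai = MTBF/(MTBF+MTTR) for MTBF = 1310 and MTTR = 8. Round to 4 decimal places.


MTBF = 1310
MTTR = 8
MTBF + MTTR = 1318
Ai = 1310 / 1318
Ai = 0.9939

0.9939


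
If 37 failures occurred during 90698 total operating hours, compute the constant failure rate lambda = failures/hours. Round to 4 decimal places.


failures = 37
total_hours = 90698
lambda = 37 / 90698
lambda = 0.0004

0.0004


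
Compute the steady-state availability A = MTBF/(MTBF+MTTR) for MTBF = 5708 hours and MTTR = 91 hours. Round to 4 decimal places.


MTBF = 5708
MTTR = 91
MTBF + MTTR = 5799
A = 5708 / 5799
A = 0.9843

0.9843


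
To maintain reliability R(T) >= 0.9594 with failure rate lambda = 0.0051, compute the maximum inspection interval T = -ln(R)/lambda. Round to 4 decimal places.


R_target = 0.9594
lambda = 0.0051
-ln(0.9594) = 0.0414
T = 0.0414 / 0.0051
T = 8.1269

8.1269


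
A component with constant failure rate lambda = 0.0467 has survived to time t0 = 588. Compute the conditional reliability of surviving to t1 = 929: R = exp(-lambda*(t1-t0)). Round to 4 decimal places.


lambda = 0.0467
t0 = 588, t1 = 929
t1 - t0 = 341
lambda * (t1-t0) = 0.0467 * 341 = 15.9247
R = exp(-15.9247)
R = 0.0

0.0


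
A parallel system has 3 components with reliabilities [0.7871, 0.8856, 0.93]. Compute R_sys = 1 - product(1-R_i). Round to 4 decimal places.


Components: [0.7871, 0.8856, 0.93]
(1 - 0.7871) = 0.2129, running product = 0.2129
(1 - 0.8856) = 0.1144, running product = 0.0244
(1 - 0.93) = 0.07, running product = 0.0017
Product of (1-R_i) = 0.0017
R_sys = 1 - 0.0017 = 0.9983

0.9983


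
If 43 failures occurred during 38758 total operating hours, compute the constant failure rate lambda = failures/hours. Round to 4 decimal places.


failures = 43
total_hours = 38758
lambda = 43 / 38758
lambda = 0.0011

0.0011


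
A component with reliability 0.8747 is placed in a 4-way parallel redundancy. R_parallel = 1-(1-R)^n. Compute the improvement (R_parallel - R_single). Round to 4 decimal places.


R_single = 0.8747, n = 4
1 - R_single = 0.1253
(1 - R_single)^n = 0.1253^4 = 0.0002
R_parallel = 1 - 0.0002 = 0.9998
Improvement = 0.9998 - 0.8747
Improvement = 0.1251

0.1251


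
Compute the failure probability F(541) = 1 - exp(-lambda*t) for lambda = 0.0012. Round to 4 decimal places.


lambda = 0.0012, t = 541
lambda * t = 0.6492
exp(-0.6492) = 0.5225
F(t) = 1 - 0.5225
F(t) = 0.4775

0.4775


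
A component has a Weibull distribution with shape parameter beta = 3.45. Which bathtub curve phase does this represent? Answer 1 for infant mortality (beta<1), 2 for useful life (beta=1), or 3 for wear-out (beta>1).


beta = 3.45
Compare beta to 1:
beta < 1 => infant mortality (phase 1)
beta = 1 => useful life (phase 2)
beta > 1 => wear-out (phase 3)
Since beta = 3.45, this is wear-out (increasing failure rate)
Phase = 3

3


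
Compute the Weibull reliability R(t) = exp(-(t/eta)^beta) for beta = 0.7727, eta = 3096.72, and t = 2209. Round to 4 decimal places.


beta = 0.7727, eta = 3096.72, t = 2209
t/eta = 2209 / 3096.72 = 0.7133
(t/eta)^beta = 0.7133^0.7727 = 0.7703
R(t) = exp(-0.7703)
R(t) = 0.4629

0.4629


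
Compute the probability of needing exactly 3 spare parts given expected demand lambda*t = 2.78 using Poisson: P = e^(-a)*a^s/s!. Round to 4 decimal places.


a = 2.78, s = 3
e^(-a) = e^(-2.78) = 0.062
a^s = 2.78^3 = 21.485
s! = 6
P = 0.062 * 21.485 / 6
P = 0.2221

0.2221


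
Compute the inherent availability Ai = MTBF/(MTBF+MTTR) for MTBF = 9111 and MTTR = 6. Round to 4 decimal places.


MTBF = 9111
MTTR = 6
MTBF + MTTR = 9117
Ai = 9111 / 9117
Ai = 0.9993

0.9993


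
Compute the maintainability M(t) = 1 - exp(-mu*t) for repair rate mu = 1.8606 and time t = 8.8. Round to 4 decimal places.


mu = 1.8606, t = 8.8
mu * t = 1.8606 * 8.8 = 16.3733
exp(-16.3733) = 0.0
M(t) = 1 - 0.0
M(t) = 1.0

1.0


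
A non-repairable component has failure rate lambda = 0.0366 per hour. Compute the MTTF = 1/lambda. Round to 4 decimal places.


lambda = 0.0366
MTTF = 1 / 0.0366
MTTF = 27.3224

27.3224


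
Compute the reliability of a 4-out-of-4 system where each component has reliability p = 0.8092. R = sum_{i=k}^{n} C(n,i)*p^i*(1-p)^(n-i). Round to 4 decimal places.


k = 4, n = 4, p = 0.8092
i=4: C(4,4)=1 * 0.8092^4 * 0.1908^0 = 0.4288
R = sum of terms = 0.4288

0.4288


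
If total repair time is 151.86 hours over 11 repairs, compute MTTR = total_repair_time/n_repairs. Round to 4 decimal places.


total_repair_time = 151.86
n_repairs = 11
MTTR = 151.86 / 11
MTTR = 13.8055

13.8055


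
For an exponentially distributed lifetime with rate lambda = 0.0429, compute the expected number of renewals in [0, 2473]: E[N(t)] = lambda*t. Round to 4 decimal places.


lambda = 0.0429
t = 2473
E[N(t)] = lambda * t
E[N(t)] = 0.0429 * 2473
E[N(t)] = 106.0917

106.0917


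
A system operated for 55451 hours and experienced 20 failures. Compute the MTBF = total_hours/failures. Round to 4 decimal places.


total_hours = 55451
failures = 20
MTBF = 55451 / 20
MTBF = 2772.55

2772.55


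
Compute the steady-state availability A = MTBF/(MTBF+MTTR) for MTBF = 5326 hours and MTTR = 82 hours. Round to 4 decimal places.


MTBF = 5326
MTTR = 82
MTBF + MTTR = 5408
A = 5326 / 5408
A = 0.9848

0.9848


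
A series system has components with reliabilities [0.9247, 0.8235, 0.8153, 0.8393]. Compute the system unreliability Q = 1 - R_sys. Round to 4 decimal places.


Components: [0.9247, 0.8235, 0.8153, 0.8393]
After component 1: product = 0.9247
After component 2: product = 0.7615
After component 3: product = 0.6208
After component 4: product = 0.5211
R_sys = 0.5211
Q = 1 - 0.5211 = 0.4789

0.4789


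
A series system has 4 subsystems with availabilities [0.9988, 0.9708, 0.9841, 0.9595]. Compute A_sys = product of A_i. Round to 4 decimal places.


Subsystems: [0.9988, 0.9708, 0.9841, 0.9595]
After subsystem 1 (A=0.9988): product = 0.9988
After subsystem 2 (A=0.9708): product = 0.9696
After subsystem 3 (A=0.9841): product = 0.9542
After subsystem 4 (A=0.9595): product = 0.9156
A_sys = 0.9156

0.9156


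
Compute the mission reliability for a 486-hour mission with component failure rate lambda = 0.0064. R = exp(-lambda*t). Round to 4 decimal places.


lambda = 0.0064
mission_time = 486
lambda * t = 0.0064 * 486 = 3.1104
R = exp(-3.1104)
R = 0.0446

0.0446


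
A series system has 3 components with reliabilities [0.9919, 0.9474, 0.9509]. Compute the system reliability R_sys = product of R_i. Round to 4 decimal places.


Components: [0.9919, 0.9474, 0.9509]
After component 1 (R=0.9919): product = 0.9919
After component 2 (R=0.9474): product = 0.9397
After component 3 (R=0.9509): product = 0.8936
R_sys = 0.8936

0.8936


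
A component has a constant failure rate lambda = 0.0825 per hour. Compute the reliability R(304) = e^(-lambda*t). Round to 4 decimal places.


lambda = 0.0825
t = 304
lambda * t = 25.08
R(t) = e^(-25.08)
R(t) = 0.0

0.0


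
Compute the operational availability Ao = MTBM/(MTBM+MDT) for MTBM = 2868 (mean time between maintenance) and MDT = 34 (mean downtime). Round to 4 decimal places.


MTBM = 2868
MDT = 34
MTBM + MDT = 2902
Ao = 2868 / 2902
Ao = 0.9883

0.9883


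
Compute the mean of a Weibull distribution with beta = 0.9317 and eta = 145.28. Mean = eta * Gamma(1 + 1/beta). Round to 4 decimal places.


beta = 0.9317, eta = 145.28
1/beta = 1.0733
1 + 1/beta = 2.0733
Gamma(2.0733) = 1.0332
Mean = 145.28 * 1.0332
Mean = 150.1092

150.1092


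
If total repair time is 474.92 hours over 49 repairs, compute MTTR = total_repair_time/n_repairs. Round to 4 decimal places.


total_repair_time = 474.92
n_repairs = 49
MTTR = 474.92 / 49
MTTR = 9.6922

9.6922


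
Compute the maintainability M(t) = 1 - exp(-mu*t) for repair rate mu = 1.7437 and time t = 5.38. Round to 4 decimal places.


mu = 1.7437, t = 5.38
mu * t = 1.7437 * 5.38 = 9.3811
exp(-9.3811) = 0.0001
M(t) = 1 - 0.0001
M(t) = 0.9999

0.9999


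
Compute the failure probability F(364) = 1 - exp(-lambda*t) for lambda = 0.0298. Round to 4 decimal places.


lambda = 0.0298, t = 364
lambda * t = 10.8472
exp(-10.8472) = 0.0
F(t) = 1 - 0.0
F(t) = 1.0

1.0


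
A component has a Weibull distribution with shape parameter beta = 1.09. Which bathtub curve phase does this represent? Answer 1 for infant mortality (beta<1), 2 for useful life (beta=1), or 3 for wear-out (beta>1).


beta = 1.09
Compare beta to 1:
beta < 1 => infant mortality (phase 1)
beta = 1 => useful life (phase 2)
beta > 1 => wear-out (phase 3)
Since beta = 1.09, this is wear-out (increasing failure rate)
Phase = 3

3


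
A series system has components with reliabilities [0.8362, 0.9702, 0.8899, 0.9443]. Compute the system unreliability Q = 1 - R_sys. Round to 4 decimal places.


Components: [0.8362, 0.9702, 0.8899, 0.9443]
After component 1: product = 0.8362
After component 2: product = 0.8113
After component 3: product = 0.722
After component 4: product = 0.6817
R_sys = 0.6817
Q = 1 - 0.6817 = 0.3183

0.3183


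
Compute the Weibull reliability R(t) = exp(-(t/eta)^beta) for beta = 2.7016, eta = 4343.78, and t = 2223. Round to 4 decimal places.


beta = 2.7016, eta = 4343.78, t = 2223
t/eta = 2223 / 4343.78 = 0.5118
(t/eta)^beta = 0.5118^2.7016 = 0.1637
R(t) = exp(-0.1637)
R(t) = 0.849

0.849


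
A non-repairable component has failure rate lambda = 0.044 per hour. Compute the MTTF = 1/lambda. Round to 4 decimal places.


lambda = 0.044
MTTF = 1 / 0.044
MTTF = 22.7273

22.7273


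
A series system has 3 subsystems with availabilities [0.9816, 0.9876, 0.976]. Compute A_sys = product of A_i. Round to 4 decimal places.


Subsystems: [0.9816, 0.9876, 0.976]
After subsystem 1 (A=0.9816): product = 0.9816
After subsystem 2 (A=0.9876): product = 0.9694
After subsystem 3 (A=0.976): product = 0.9462
A_sys = 0.9462

0.9462


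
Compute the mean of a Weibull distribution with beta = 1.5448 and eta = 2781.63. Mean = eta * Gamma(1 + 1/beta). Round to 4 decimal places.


beta = 1.5448, eta = 2781.63
1/beta = 0.6473
1 + 1/beta = 1.6473
Gamma(1.6473) = 0.8997
Mean = 2781.63 * 0.8997
Mean = 2502.6769

2502.6769


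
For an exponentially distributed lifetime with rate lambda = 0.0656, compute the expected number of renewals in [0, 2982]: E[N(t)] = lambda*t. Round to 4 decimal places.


lambda = 0.0656
t = 2982
E[N(t)] = lambda * t
E[N(t)] = 0.0656 * 2982
E[N(t)] = 195.6192

195.6192


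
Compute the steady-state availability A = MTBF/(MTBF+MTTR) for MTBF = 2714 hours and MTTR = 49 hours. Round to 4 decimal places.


MTBF = 2714
MTTR = 49
MTBF + MTTR = 2763
A = 2714 / 2763
A = 0.9823

0.9823


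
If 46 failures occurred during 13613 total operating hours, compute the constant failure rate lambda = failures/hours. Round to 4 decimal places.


failures = 46
total_hours = 13613
lambda = 46 / 13613
lambda = 0.0034

0.0034


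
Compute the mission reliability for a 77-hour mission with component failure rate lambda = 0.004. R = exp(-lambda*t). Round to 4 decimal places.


lambda = 0.004
mission_time = 77
lambda * t = 0.004 * 77 = 0.308
R = exp(-0.308)
R = 0.7349

0.7349


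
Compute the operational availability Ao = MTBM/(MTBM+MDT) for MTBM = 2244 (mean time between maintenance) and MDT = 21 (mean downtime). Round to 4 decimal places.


MTBM = 2244
MDT = 21
MTBM + MDT = 2265
Ao = 2244 / 2265
Ao = 0.9907

0.9907


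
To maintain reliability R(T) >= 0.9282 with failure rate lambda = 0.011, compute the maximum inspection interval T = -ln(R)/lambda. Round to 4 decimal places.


R_target = 0.9282
lambda = 0.011
-ln(0.9282) = 0.0745
T = 0.0745 / 0.011
T = 6.7735

6.7735


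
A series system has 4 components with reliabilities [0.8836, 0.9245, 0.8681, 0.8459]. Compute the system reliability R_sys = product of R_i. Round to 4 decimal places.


Components: [0.8836, 0.9245, 0.8681, 0.8459]
After component 1 (R=0.8836): product = 0.8836
After component 2 (R=0.9245): product = 0.8169
After component 3 (R=0.8681): product = 0.7091
After component 4 (R=0.8459): product = 0.5999
R_sys = 0.5999

0.5999


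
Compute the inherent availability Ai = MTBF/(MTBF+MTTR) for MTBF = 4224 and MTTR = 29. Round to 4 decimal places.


MTBF = 4224
MTTR = 29
MTBF + MTTR = 4253
Ai = 4224 / 4253
Ai = 0.9932

0.9932


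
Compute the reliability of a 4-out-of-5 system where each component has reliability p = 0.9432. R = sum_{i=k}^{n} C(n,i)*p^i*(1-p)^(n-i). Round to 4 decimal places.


k = 4, n = 5, p = 0.9432
i=4: C(5,4)=5 * 0.9432^4 * 0.0568^1 = 0.2248
i=5: C(5,5)=1 * 0.9432^5 * 0.0568^0 = 0.7465
R = sum of terms = 0.9712

0.9712


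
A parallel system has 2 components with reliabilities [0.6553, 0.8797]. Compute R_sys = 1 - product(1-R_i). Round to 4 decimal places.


Components: [0.6553, 0.8797]
(1 - 0.6553) = 0.3447, running product = 0.3447
(1 - 0.8797) = 0.1203, running product = 0.0415
Product of (1-R_i) = 0.0415
R_sys = 1 - 0.0415 = 0.9585

0.9585


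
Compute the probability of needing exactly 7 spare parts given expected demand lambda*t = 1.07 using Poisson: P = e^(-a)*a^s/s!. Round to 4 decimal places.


a = 1.07, s = 7
e^(-a) = e^(-1.07) = 0.343
a^s = 1.07^7 = 1.6058
s! = 5040
P = 0.343 * 1.6058 / 5040
P = 0.0001

0.0001


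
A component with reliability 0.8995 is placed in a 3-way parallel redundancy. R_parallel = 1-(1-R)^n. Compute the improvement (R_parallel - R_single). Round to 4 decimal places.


R_single = 0.8995, n = 3
1 - R_single = 0.1005
(1 - R_single)^n = 0.1005^3 = 0.001
R_parallel = 1 - 0.001 = 0.999
Improvement = 0.999 - 0.8995
Improvement = 0.0995

0.0995


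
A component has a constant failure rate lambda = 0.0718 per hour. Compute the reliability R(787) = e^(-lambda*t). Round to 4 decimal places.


lambda = 0.0718
t = 787
lambda * t = 56.5066
R(t) = e^(-56.5066)
R(t) = 0.0

0.0


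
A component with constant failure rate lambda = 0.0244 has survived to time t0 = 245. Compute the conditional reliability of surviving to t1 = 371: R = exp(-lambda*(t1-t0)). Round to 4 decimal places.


lambda = 0.0244
t0 = 245, t1 = 371
t1 - t0 = 126
lambda * (t1-t0) = 0.0244 * 126 = 3.0744
R = exp(-3.0744)
R = 0.0462

0.0462


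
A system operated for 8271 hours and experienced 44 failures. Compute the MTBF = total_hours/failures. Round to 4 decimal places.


total_hours = 8271
failures = 44
MTBF = 8271 / 44
MTBF = 187.9773

187.9773


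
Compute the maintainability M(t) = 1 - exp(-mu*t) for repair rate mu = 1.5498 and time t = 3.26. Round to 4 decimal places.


mu = 1.5498, t = 3.26
mu * t = 1.5498 * 3.26 = 5.0523
exp(-5.0523) = 0.0064
M(t) = 1 - 0.0064
M(t) = 0.9936

0.9936


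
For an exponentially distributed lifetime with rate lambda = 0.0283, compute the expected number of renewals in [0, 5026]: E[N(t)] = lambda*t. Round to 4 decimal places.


lambda = 0.0283
t = 5026
E[N(t)] = lambda * t
E[N(t)] = 0.0283 * 5026
E[N(t)] = 142.2358

142.2358


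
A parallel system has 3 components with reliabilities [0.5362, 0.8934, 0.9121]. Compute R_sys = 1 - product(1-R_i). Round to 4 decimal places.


Components: [0.5362, 0.8934, 0.9121]
(1 - 0.5362) = 0.4638, running product = 0.4638
(1 - 0.8934) = 0.1066, running product = 0.0494
(1 - 0.9121) = 0.0879, running product = 0.0043
Product of (1-R_i) = 0.0043
R_sys = 1 - 0.0043 = 0.9957

0.9957


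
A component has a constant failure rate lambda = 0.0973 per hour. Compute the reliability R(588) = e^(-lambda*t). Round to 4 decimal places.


lambda = 0.0973
t = 588
lambda * t = 57.2124
R(t) = e^(-57.2124)
R(t) = 0.0

0.0


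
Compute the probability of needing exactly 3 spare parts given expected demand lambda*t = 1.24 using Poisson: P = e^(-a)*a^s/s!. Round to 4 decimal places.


a = 1.24, s = 3
e^(-a) = e^(-1.24) = 0.2894
a^s = 1.24^3 = 1.9066
s! = 6
P = 0.2894 * 1.9066 / 6
P = 0.092

0.092


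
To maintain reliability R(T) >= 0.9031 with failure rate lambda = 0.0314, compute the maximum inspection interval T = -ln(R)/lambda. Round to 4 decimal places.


R_target = 0.9031
lambda = 0.0314
-ln(0.9031) = 0.1019
T = 0.1019 / 0.0314
T = 3.2459

3.2459


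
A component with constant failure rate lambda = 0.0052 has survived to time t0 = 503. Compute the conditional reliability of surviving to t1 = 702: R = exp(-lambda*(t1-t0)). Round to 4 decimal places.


lambda = 0.0052
t0 = 503, t1 = 702
t1 - t0 = 199
lambda * (t1-t0) = 0.0052 * 199 = 1.0348
R = exp(-1.0348)
R = 0.3553

0.3553


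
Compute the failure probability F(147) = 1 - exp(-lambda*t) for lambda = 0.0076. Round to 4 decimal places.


lambda = 0.0076, t = 147
lambda * t = 1.1172
exp(-1.1172) = 0.3272
F(t) = 1 - 0.3272
F(t) = 0.6728

0.6728


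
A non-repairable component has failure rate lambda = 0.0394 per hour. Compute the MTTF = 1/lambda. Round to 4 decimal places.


lambda = 0.0394
MTTF = 1 / 0.0394
MTTF = 25.3807

25.3807


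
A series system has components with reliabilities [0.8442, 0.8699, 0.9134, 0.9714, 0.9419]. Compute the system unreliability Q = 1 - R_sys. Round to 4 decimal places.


Components: [0.8442, 0.8699, 0.9134, 0.9714, 0.9419]
After component 1: product = 0.8442
After component 2: product = 0.7344
After component 3: product = 0.6708
After component 4: product = 0.6516
After component 5: product = 0.6137
R_sys = 0.6137
Q = 1 - 0.6137 = 0.3863

0.3863


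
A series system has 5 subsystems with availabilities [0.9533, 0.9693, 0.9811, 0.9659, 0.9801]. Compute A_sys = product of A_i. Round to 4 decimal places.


Subsystems: [0.9533, 0.9693, 0.9811, 0.9659, 0.9801]
After subsystem 1 (A=0.9533): product = 0.9533
After subsystem 2 (A=0.9693): product = 0.924
After subsystem 3 (A=0.9811): product = 0.9066
After subsystem 4 (A=0.9659): product = 0.8757
After subsystem 5 (A=0.9801): product = 0.8582
A_sys = 0.8582

0.8582


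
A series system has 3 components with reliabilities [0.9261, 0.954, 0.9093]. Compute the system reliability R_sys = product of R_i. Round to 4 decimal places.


Components: [0.9261, 0.954, 0.9093]
After component 1 (R=0.9261): product = 0.9261
After component 2 (R=0.954): product = 0.8835
After component 3 (R=0.9093): product = 0.8034
R_sys = 0.8034

0.8034


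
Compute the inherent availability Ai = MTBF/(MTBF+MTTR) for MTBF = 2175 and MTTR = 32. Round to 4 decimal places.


MTBF = 2175
MTTR = 32
MTBF + MTTR = 2207
Ai = 2175 / 2207
Ai = 0.9855

0.9855


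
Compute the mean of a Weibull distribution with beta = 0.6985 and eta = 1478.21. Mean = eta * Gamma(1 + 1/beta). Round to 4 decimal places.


beta = 0.6985, eta = 1478.21
1/beta = 1.4316
1 + 1/beta = 2.4316
Gamma(2.4316) = 1.2684
Mean = 1478.21 * 1.2684
Mean = 1874.9931

1874.9931


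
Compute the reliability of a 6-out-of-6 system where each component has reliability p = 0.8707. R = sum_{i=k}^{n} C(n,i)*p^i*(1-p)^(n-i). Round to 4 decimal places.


k = 6, n = 6, p = 0.8707
i=6: C(6,6)=1 * 0.8707^6 * 0.1293^0 = 0.4357
R = sum of terms = 0.4357

0.4357


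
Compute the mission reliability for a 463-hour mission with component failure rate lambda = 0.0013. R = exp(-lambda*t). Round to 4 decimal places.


lambda = 0.0013
mission_time = 463
lambda * t = 0.0013 * 463 = 0.6019
R = exp(-0.6019)
R = 0.5478

0.5478
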